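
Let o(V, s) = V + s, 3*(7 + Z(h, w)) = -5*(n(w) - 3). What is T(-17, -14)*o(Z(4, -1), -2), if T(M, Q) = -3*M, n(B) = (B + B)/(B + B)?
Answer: -289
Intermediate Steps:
n(B) = 1 (n(B) = (2*B)/((2*B)) = (2*B)*(1/(2*B)) = 1)
Z(h, w) = -11/3 (Z(h, w) = -7 + (-5*(1 - 3))/3 = -7 + (-5*(-2))/3 = -7 + (⅓)*10 = -7 + 10/3 = -11/3)
T(-17, -14)*o(Z(4, -1), -2) = (-3*(-17))*(-11/3 - 2) = 51*(-17/3) = -289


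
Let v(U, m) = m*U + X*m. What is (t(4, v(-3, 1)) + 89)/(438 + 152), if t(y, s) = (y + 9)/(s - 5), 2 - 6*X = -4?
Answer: 61/413 ≈ 0.14770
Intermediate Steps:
X = 1 (X = ⅓ - ⅙*(-4) = ⅓ + ⅔ = 1)
v(U, m) = m + U*m (v(U, m) = m*U + 1*m = U*m + m = m + U*m)
t(y, s) = (9 + y)/(-5 + s)
(t(4, v(-3, 1)) + 89)/(438 + 152) = ((9 + 4)/(-5 + 1*(1 - 3)) + 89)/(438 + 152) = (13/(-5 + 1*(-2)) + 89)/590 = (13/(-5 - 2) + 89)*(1/590) = (13/(-7) + 89)*(1/590) = (-⅐*13 + 89)*(1/590) = (-13/7 + 89)*(1/590) = (610/7)*(1/590) = 61/413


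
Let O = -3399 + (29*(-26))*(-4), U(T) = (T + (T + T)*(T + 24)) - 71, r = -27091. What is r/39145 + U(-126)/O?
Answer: -1008847368/14992535 ≈ -67.290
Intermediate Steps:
U(T) = -71 + T + 2*T*(24 + T) (U(T) = (T + (2*T)*(24 + T)) - 71 = (T + 2*T*(24 + T)) - 71 = -71 + T + 2*T*(24 + T))
O = -383 (O = -3399 - 754*(-4) = -3399 + 3016 = -383)
r/39145 + U(-126)/O = -27091/39145 + (-71 + 2*(-126)² + 49*(-126))/(-383) = -27091*1/39145 + (-71 + 2*15876 - 6174)*(-1/383) = -27091/39145 + (-71 + 31752 - 6174)*(-1/383) = -27091/39145 + 25507*(-1/383) = -27091/39145 - 25507/383 = -1008847368/14992535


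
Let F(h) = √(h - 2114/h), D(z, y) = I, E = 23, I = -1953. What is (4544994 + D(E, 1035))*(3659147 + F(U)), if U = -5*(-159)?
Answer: 16623654846027 + 1514347*√500779245/265 ≈ 1.6624e+13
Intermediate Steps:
D(z, y) = -1953
U = 795
(4544994 + D(E, 1035))*(3659147 + F(U)) = (4544994 - 1953)*(3659147 + √(795 - 2114/795)) = 4543041*(3659147 + √(795 - 2114*1/795)) = 4543041*(3659147 + √(795 - 2114/795)) = 4543041*(3659147 + √(629911/795)) = 4543041*(3659147 + √500779245/795) = 16623654846027 + 1514347*√500779245/265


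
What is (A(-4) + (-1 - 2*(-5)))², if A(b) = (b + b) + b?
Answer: 9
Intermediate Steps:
A(b) = 3*b (A(b) = 2*b + b = 3*b)
(A(-4) + (-1 - 2*(-5)))² = (3*(-4) + (-1 - 2*(-5)))² = (-12 + (-1 + 10))² = (-12 + 9)² = (-3)² = 9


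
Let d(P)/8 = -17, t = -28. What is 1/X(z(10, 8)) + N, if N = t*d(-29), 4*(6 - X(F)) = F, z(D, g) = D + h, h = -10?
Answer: 22849/6 ≈ 3808.2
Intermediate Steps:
d(P) = -136 (d(P) = 8*(-17) = -136)
z(D, g) = -10 + D (z(D, g) = D - 10 = -10 + D)
X(F) = 6 - F/4
N = 3808 (N = -28*(-136) = 3808)
1/X(z(10, 8)) + N = 1/(6 - (-10 + 10)/4) + 3808 = 1/(6 - 1/4*0) + 3808 = 1/(6 + 0) + 3808 = 1/6 + 3808 = 22849/6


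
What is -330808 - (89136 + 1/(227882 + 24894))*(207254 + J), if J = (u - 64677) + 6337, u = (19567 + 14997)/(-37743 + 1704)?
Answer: -60460992256930820173/4554897132 ≈ -1.3274e+10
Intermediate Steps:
u = -34564/36039 (u = 34564/(-36039) = 34564*(-1/36039) = -34564/36039 ≈ -0.95907)
J = -2102549824/36039 (J = (-34564/36039 - 64677) + 6337 = -2330928967/36039 + 6337 = -2102549824/36039 ≈ -58341.)
-330808 - (89136 + 1/(227882 + 24894))*(207254 + J) = -330808 - (89136 + 1/(227882 + 24894))*(207254 - 2102549824/36039) = -330808 - (89136 + 1/252776)*5366677082/36039 = -330808 - 22531441537*5366677082/(252776*36039) = -330808 - 1*60459485460520377517/4554897132 = -330808 - 60459485460520377517/4554897132 = -60460992256930820173/4554897132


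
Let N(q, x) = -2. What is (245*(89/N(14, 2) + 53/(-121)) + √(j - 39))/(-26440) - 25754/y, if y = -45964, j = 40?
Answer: 71810165783/73524933680 ≈ 0.97668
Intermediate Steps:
(245*(89/N(14, 2) + 53/(-121)) + √(j - 39))/(-26440) - 25754/y = (245*(89/(-2) + 53/(-121)) + √(40 - 39))/(-26440) - 25754/(-45964) = (245*(89*(-½) + 53*(-1/121)) + √1)*(-1/26440) - 25754*(-1/45964) = (245*(-89/2 - 53/121) + 1)*(-1/26440) + 12877/22982 = (245*(-10875/242) + 1)*(-1/26440) + 12877/22982 = (-2664375/242 + 1)*(-1/26440) + 12877/22982 = -2664133/242*(-1/26440) + 12877/22982 = 2664133/6398480 + 12877/22982 = 71810165783/73524933680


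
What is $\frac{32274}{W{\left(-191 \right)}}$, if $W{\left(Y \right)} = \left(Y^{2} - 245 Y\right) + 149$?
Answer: $\frac{32274}{83425} \approx 0.38686$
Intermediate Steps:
$W{\left(Y \right)} = 149 + Y^{2} - 245 Y$
$\frac{32274}{W{\left(-191 \right)}} = \frac{32274}{149 + \left(-191\right)^{2} - -46795} = \frac{32274}{149 + 36481 + 46795} = \frac{32274}{83425}$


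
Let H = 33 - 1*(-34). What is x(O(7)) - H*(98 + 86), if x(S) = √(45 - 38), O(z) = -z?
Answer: -12328 + √7 ≈ -12325.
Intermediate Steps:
H = 67 (H = 33 + 34 = 67)
x(S) = √7
x(O(7)) - H*(98 + 86) = √7 - 67*(98 + 86) = √7 - 67*184 = √7 - 1*12328 = √7 - 12328 = -12328 + √7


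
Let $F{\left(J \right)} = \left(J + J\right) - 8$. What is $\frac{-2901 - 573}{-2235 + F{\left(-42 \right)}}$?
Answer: $\frac{3474}{2327} \approx 1.4929$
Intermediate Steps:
$F{\left(J \right)} = -8 + 2 J$ ($F{\left(J \right)} = 2 J - 8 = -8 + 2 J$)
$\frac{-2901 - 573}{-2235 + F{\left(-42 \right)}} = \frac{-2901 - 573}{-2235 + \left(-8 + 2 \left(-42\right)\right)} = - \frac{3474}{-2235 - 92} = - \frac{3474}{-2327} = \left(-3474\right) \left(- \frac{1}{2327}\right) = \frac{3474}{2327}$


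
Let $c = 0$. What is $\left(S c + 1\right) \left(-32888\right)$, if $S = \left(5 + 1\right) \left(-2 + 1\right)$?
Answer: $-32888$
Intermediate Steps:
$S = -6$ ($S = 6 \left(-1\right) = -6$)
$\left(S c + 1\right) \left(-32888\right) = \left(\left(-6\right) 0 + 1\right) \left(-32888\right) = \left(0 + 1\right) \left(-32888\right) = 1 \left(-32888\right) = -32888$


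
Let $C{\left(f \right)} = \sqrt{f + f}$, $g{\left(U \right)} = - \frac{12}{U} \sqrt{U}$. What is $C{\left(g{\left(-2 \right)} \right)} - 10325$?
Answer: $-10325 + 2 \sqrt[4]{2} \sqrt{3} \sqrt{i} \approx -10322.0 + 2.913 i$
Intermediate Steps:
$g{\left(U \right)} = - \frac{12}{\sqrt{U}}$
$C{\left(f \right)} = \sqrt{2} \sqrt{f}$ ($C{\left(f \right)} = \sqrt{2 f} = \sqrt{2} \sqrt{f}$)
$C{\left(g{\left(-2 \right)} \right)} - 10325 = \sqrt{2} \sqrt{- \frac{12}{i \sqrt{2}}} - 10325 = \sqrt{2} \sqrt{- 12 \left(- \frac{i \sqrt{2}}{2}\right)} - 10325 = \sqrt{2} \sqrt{6 i \sqrt{2}} - 10325 = \sqrt{2} \cdot 2^{\frac{3}{4}} \sqrt{3} \sqrt{i} - 10325 = 2 \sqrt[4]{2} \sqrt{3} \sqrt{i} - 10325 = -10325 + 2 \sqrt[4]{2} \sqrt{3} \sqrt{i}$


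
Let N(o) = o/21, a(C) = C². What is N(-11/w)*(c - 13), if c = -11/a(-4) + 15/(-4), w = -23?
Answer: -1023/2576 ≈ -0.39713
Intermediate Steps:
N(o) = o/21 (N(o) = o*(1/21) = o/21)
c = -71/16 (c = -11/((-4)²) + 15/(-4) = -11/16 + 15*(-¼) = -11*1/16 - 15/4 = -11/16 - 15/4 = -71/16 ≈ -4.4375)
N(-11/w)*(c - 13) = ((-11/(-23))/21)*(-71/16 - 13) = ((-11*(-1/23))/21)*(-279/16) = ((1/21)*(11/23))*(-279/16) = (11/483)*(-279/16) = -1023/2576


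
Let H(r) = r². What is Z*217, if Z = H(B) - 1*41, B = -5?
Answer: -3472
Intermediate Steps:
Z = -16 (Z = (-5)² - 1*41 = 25 - 41 = -16)
Z*217 = -16*217 = -3472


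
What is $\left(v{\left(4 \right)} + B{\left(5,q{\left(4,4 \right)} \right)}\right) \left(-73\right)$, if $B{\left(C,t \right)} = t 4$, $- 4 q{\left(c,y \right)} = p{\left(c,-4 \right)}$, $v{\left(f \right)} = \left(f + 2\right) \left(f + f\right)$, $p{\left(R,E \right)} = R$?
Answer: $-3212$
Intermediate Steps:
$v{\left(f \right)} = 2 f \left(2 + f\right)$ ($v{\left(f \right)} = \left(2 + f\right) 2 f = 2 f \left(2 + f\right)$)
$q{\left(c,y \right)} = - \frac{c}{4}$
$B{\left(C,t \right)} = 4 t$
$\left(v{\left(4 \right)} + B{\left(5,q{\left(4,4 \right)} \right)}\right) \left(-73\right) = \left(2 \cdot 4 \left(2 + 4\right) + 4 \left(\left(- \frac{1}{4}\right) 4\right)\right) \left(-73\right) = \left(2 \cdot 4 \cdot 6 + 4 \left(-1\right)\right) \left(-73\right) = \left(48 - 4\right) \left(-73\right) = 44 \left(-73\right) = -3212$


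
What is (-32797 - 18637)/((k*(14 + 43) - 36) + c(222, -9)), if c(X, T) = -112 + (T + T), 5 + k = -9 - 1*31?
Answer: 51434/2731 ≈ 18.833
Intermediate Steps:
k = -45 (k = -5 + (-9 - 1*31) = -5 + (-9 - 31) = -5 - 40 = -45)
c(X, T) = -112 + 2*T
(-32797 - 18637)/((k*(14 + 43) - 36) + c(222, -9)) = (-32797 - 18637)/((-45*(14 + 43) - 36) + (-112 + 2*(-9))) = -51434/((-45*57 - 36) + (-112 - 18)) = -51434/((-2565 - 36) - 130) = -51434/(-2601 - 130) = -51434/(-2731) = -51434*(-1/2731) = 51434/2731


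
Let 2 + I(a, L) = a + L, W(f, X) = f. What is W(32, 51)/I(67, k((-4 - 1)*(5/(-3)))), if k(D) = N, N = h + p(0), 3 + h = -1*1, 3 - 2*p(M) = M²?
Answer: 64/125 ≈ 0.51200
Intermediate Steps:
p(M) = 3/2 - M²/2
h = -4 (h = -3 - 1*1 = -3 - 1 = -4)
N = -5/2 (N = -4 + (3/2 - ½*0²) = -4 + (3/2 - ½*0) = -4 + (3/2 + 0) = -4 + 3/2 = -5/2 ≈ -2.5000)
k(D) = -5/2
I(a, L) = -2 + L + a (I(a, L) = -2 + (a + L) = -2 + (L + a) = -2 + L + a)
W(32, 51)/I(67, k((-4 - 1)*(5/(-3)))) = 32/(-2 - 5/2 + 67) = 32/(125/2) = 32*(2/125) = 64/125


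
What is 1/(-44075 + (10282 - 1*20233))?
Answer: -1/54026 ≈ -1.8510e-5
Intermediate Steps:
1/(-44075 + (10282 - 1*20233)) = 1/(-44075 + (10282 - 20233)) = 1/(-44075 - 9951) = 1/(-54026) = -1/54026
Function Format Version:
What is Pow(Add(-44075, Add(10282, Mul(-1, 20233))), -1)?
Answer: Rational(-1, 54026) ≈ -1.8510e-5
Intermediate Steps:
Pow(Add(-44075, Add(10282, Mul(-1, 20233))), -1) = Pow(Add(-44075, Add(10282, -20233)), -1) = Pow(Add(-44075, -9951), -1) = Pow(-54026, -1) = Rational(-1, 54026)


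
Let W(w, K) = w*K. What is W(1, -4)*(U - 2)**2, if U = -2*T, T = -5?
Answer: -256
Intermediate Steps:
U = 10 (U = -2*(-5) = 10)
W(w, K) = K*w
W(1, -4)*(U - 2)**2 = (-4*1)*(10 - 2)**2 = -4*8**2 = -4*64 = -256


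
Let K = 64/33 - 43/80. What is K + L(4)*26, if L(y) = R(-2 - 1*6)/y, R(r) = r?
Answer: -133579/2640 ≈ -50.598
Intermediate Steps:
L(y) = -8/y (L(y) = (-2 - 1*6)/y = (-2 - 6)/y = -8/y)
K = 3701/2640 (K = 64*(1/33) - 43*1/80 = 64/33 - 43/80 = 3701/2640 ≈ 1.4019)
K + L(4)*26 = 3701/2640 - 8/4*26 = 3701/2640 - 8*1/4*26 = 3701/2640 - 2*26 = 3701/2640 - 52 = -133579/2640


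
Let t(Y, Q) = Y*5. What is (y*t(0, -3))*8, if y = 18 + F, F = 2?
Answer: 0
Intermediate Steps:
t(Y, Q) = 5*Y
y = 20 (y = 18 + 2 = 20)
(y*t(0, -3))*8 = (20*(5*0))*8 = (20*0)*8 = 0*8 = 0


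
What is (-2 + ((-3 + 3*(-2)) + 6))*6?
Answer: -30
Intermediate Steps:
(-2 + ((-3 + 3*(-2)) + 6))*6 = (-2 + ((-3 - 6) + 6))*6 = (-2 + (-9 + 6))*6 = (-2 - 3)*6 = -5*6 = -30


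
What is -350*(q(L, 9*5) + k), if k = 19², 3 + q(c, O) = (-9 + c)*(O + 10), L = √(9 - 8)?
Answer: 28700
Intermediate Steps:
L = 1 (L = √1 = 1)
q(c, O) = -3 + (-9 + c)*(10 + O) (q(c, O) = -3 + (-9 + c)*(O + 10) = -3 + (-9 + c)*(10 + O))
k = 361
-350*(q(L, 9*5) + k) = -350*((-93 - 81*5 + 10*1 + (9*5)*1) + 361) = -350*((-93 - 9*45 + 10 + 45*1) + 361) = -350*((-93 - 405 + 10 + 45) + 361) = -350*(-443 + 361) = -350*(-82) = 28700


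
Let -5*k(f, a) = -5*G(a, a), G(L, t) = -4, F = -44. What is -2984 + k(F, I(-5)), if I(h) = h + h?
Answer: -2988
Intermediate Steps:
I(h) = 2*h
k(f, a) = -4 (k(f, a) = -(-1)*(-4) = -⅕*20 = -4)
-2984 + k(F, I(-5)) = -2984 - 4 = -2988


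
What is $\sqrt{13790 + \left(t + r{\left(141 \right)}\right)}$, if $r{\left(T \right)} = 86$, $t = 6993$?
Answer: $\sqrt{20869} \approx 144.46$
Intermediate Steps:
$\sqrt{13790 + \left(t + r{\left(141 \right)}\right)} = \sqrt{13790 + \left(6993 + 86\right)} = \sqrt{13790 + 7079} = \sqrt{20869}$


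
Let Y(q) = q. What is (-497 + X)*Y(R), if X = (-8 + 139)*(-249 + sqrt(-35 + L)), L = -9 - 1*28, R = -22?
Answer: 728552 - 17292*I*sqrt(2) ≈ 7.2855e+5 - 24455.0*I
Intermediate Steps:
L = -37 (L = -9 - 28 = -37)
X = -32619 + 786*I*sqrt(2) (X = (-8 + 139)*(-249 + sqrt(-35 - 37)) = 131*(-249 + sqrt(-72)) = 131*(-249 + 6*I*sqrt(2)) = -32619 + 786*I*sqrt(2) ≈ -32619.0 + 1111.6*I)
(-497 + X)*Y(R) = (-497 + (-32619 + 786*I*sqrt(2)))*(-22) = (-33116 + 786*I*sqrt(2))*(-22) = 728552 - 17292*I*sqrt(2)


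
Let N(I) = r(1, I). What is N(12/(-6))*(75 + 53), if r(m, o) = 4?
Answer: 512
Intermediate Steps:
N(I) = 4
N(12/(-6))*(75 + 53) = 4*(75 + 53) = 4*128 = 512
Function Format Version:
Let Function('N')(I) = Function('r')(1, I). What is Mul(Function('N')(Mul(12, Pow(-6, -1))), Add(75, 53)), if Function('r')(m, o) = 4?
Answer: 512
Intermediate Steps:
Function('N')(I) = 4
Mul(Function('N')(Mul(12, Pow(-6, -1))), Add(75, 53)) = Mul(4, Add(75, 53)) = Mul(4, 128) = 512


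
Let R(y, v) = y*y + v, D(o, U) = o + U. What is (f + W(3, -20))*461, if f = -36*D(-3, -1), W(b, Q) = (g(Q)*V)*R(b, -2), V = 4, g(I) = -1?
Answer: 53476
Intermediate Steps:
D(o, U) = U + o
R(y, v) = v + y**2 (R(y, v) = y**2 + v = v + y**2)
W(b, Q) = 8 - 4*b**2 (W(b, Q) = (-1*4)*(-2 + b**2) = -4*(-2 + b**2) = 8 - 4*b**2)
f = 144 (f = -36*(-1 - 3) = -36*(-4) = 144)
(f + W(3, -20))*461 = (144 + (8 - 4*3**2))*461 = (144 + (8 - 4*9))*461 = (144 + (8 - 36))*461 = (144 - 28)*461 = 116*461 = 53476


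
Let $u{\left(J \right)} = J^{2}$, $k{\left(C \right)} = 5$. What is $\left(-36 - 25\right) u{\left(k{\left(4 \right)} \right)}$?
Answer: $-1525$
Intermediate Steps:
$\left(-36 - 25\right) u{\left(k{\left(4 \right)} \right)} = \left(-36 - 25\right) 5^{2} = \left(-61\right) 25 = -1525$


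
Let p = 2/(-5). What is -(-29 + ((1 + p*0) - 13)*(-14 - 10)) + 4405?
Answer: 4146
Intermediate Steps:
p = -⅖ (p = 2*(-⅕) = -⅖ ≈ -0.40000)
-(-29 + ((1 + p*0) - 13)*(-14 - 10)) + 4405 = -(-29 + ((1 - ⅖*0) - 13)*(-14 - 10)) + 4405 = -(-29 + ((1 + 0) - 13)*(-24)) + 4405 = -(-29 + (1 - 13)*(-24)) + 4405 = -(-29 - 12*(-24)) + 4405 = -(-29 + 288) + 4405 = -1*259 + 4405 = -259 + 4405 = 4146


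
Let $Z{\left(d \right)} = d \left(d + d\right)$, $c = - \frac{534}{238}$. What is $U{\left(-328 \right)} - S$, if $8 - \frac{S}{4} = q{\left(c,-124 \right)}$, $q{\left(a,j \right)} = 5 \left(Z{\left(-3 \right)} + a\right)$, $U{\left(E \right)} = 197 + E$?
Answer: $\frac{18103}{119} \approx 152.13$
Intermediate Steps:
$c = - \frac{267}{119}$ ($c = \left(-534\right) \frac{1}{238} = - \frac{267}{119} \approx -2.2437$)
$Z{\left(d \right)} = 2 d^{2}$ ($Z{\left(d \right)} = d 2 d = 2 d^{2}$)
$q{\left(a,j \right)} = 90 + 5 a$ ($q{\left(a,j \right)} = 5 \left(2 \left(-3\right)^{2} + a\right) = 5 \left(2 \cdot 9 + a\right) = 5 \left(18 + a\right) = 90 + 5 a$)
$S = - \frac{33692}{119}$ ($S = 32 - 4 \left(90 + 5 \left(- \frac{267}{119}\right)\right) = 32 - 4 \left(90 - \frac{1335}{119}\right) = 32 - \frac{37500}{119} = - \frac{33692}{119} \approx -283.13$)
$U{\left(-328 \right)} - S = \left(197 - 328\right) - - \frac{33692}{119} = -131 + \frac{33692}{119} = \frac{18103}{119}$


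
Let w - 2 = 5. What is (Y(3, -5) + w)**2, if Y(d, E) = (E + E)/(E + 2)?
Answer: 961/9 ≈ 106.78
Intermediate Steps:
w = 7 (w = 2 + 5 = 7)
Y(d, E) = 2*E/(2 + E) (Y(d, E) = (2*E)/(2 + E) = 2*E/(2 + E))
(Y(3, -5) + w)**2 = (2*(-5)/(2 - 5) + 7)**2 = (2*(-5)/(-3) + 7)**2 = (2*(-5)*(-1/3) + 7)**2 = (10/3 + 7)**2 = (31/3)**2 = 961/9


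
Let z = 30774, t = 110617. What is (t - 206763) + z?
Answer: -65372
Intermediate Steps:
(t - 206763) + z = (110617 - 206763) + 30774 = -96146 + 30774 = -65372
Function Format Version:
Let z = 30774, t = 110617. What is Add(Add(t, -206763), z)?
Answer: -65372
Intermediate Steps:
Add(Add(t, -206763), z) = Add(Add(110617, -206763), 30774) = Add(-96146, 30774) = -65372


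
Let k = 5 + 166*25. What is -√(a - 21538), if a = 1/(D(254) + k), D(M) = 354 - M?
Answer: -I*√389946024195/4255 ≈ -146.76*I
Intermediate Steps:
k = 4155 (k = 5 + 4150 = 4155)
a = 1/4255 (a = 1/((354 - 1*254) + 4155) = 1/((354 - 254) + 4155) = 1/(100 + 4155) = 1/4255 ≈ 0.00023502)
-√(a - 21538) = -√(1/4255 - 21538) = -√(-91644189/4255) = -I*√389946024195/4255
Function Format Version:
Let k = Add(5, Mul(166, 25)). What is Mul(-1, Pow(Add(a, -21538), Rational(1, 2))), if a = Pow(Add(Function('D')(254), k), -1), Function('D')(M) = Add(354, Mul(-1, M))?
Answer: Mul(Rational(-1, 4255), I, Pow(389946024195, Rational(1, 2))) ≈ Mul(-146.76, I)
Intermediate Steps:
k = 4155 (k = Add(5, 4150) = 4155)
a = Rational(1, 4255) (a = Pow(Add(Add(354, Mul(-1, 254)), 4155), -1) = Pow(Add(Add(354, -254), 4155), -1) = Pow(Add(100, 4155), -1) = Pow(4255, -1) = Rational(1, 4255) ≈ 0.00023502)
Mul(-1, Pow(Add(a, -21538), Rational(1, 2))) = Mul(-1, Pow(Add(Rational(1, 4255), -21538), Rational(1, 2))) = Mul(-1, Pow(Rational(-91644189, 4255), Rational(1, 2))) = Mul(-1, Mul(Rational(1, 4255), I, Pow(389946024195, Rational(1, 2)))) = Mul(Rational(-1, 4255), I, Pow(389946024195, Rational(1, 2)))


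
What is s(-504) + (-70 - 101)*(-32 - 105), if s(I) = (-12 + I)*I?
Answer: 283491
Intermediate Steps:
s(I) = I*(-12 + I)
s(-504) + (-70 - 101)*(-32 - 105) = -504*(-12 - 504) + (-70 - 101)*(-32 - 105) = -504*(-516) - 171*(-137) = 260064 + 23427 = 283491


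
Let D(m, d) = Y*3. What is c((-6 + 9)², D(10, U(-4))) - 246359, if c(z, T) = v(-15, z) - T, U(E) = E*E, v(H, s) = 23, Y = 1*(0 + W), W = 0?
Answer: -246336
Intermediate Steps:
Y = 0 (Y = 1*(0 + 0) = 1*0 = 0)
U(E) = E²
D(m, d) = 0 (D(m, d) = 0*3 = 0)
c(z, T) = 23 - T
c((-6 + 9)², D(10, U(-4))) - 246359 = (23 - 1*0) - 246359 = (23 + 0) - 246359 = 23 - 246359 = -246336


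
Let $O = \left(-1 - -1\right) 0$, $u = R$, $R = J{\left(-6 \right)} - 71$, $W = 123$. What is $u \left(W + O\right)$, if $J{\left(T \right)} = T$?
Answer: $-9471$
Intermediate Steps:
$R = -77$ ($R = -6 - 71 = -77$)
$u = -77$
$O = 0$ ($O = \left(-1 + 1\right) 0 = 0 \cdot 0 = 0$)
$u \left(W + O\right) = - 77 \left(123 + 0\right) = \left(-77\right) 123 = -9471$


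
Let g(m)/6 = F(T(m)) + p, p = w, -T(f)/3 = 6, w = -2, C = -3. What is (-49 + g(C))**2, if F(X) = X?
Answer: 28561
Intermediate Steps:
T(f) = -18 (T(f) = -3*6 = -18)
p = -2
g(m) = -120 (g(m) = 6*(-18 - 2) = 6*(-20) = -120)
(-49 + g(C))**2 = (-49 - 120)**2 = (-169)**2 = 28561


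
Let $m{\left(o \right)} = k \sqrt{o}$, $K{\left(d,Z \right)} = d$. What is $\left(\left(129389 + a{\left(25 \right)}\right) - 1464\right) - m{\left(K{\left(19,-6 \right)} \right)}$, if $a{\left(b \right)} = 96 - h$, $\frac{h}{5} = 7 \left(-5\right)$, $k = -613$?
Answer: $128196 + 613 \sqrt{19} \approx 1.3087 \cdot 10^{5}$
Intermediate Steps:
$h = -175$ ($h = 5 \cdot 7 \left(-5\right) = 5 \left(-35\right) = -175$)
$a{\left(b \right)} = 271$ ($a{\left(b \right)} = 96 - -175 = 96 + 175 = 271$)
$m{\left(o \right)} = - 613 \sqrt{o}$
$\left(\left(129389 + a{\left(25 \right)}\right) - 1464\right) - m{\left(K{\left(19,-6 \right)} \right)} = \left(\left(129389 + 271\right) - 1464\right) - - 613 \sqrt{19} = \left(129660 - 1464\right) + 613 \sqrt{19} = 128196 + 613 \sqrt{19}$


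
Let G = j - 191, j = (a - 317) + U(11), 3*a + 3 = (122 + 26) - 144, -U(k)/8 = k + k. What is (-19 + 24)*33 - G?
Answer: 2546/3 ≈ 848.67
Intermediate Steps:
U(k) = -16*k (U(k) = -8*(k + k) = -16*k)
a = ⅓ (a = -1 + ((122 + 26) - 144)/3 = -1 + (148 - 144)/3 = -1 + (⅓)*4 = -1 + 4/3 = ⅓ ≈ 0.33333)
j = -1478/3 (j = (⅓ - 317) - 16*11 = -950/3 - 176 = -1478/3 ≈ -492.67)
G = -2051/3 (G = -1478/3 - 191 = -2051/3 ≈ -683.67)
(-19 + 24)*33 - G = (-19 + 24)*33 - 1*(-2051/3) = 5*33 + 2051/3 = 165 + 2051/3 = 2546/3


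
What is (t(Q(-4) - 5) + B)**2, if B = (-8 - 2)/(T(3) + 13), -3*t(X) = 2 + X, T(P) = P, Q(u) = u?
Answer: 1681/576 ≈ 2.9184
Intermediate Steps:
t(X) = -2/3 - X/3 (t(X) = -(2 + X)/3 = -2/3 - X/3)
B = -5/8 (B = (-8 - 2)/(3 + 13) = -10/16 = -10*1/16 = -5/8 ≈ -0.62500)
(t(Q(-4) - 5) + B)**2 = ((-2/3 - (-4 - 5)/3) - 5/8)**2 = ((-2/3 - 1/3*(-9)) - 5/8)**2 = ((-2/3 + 3) - 5/8)**2 = (7/3 - 5/8)**2 = (41/24)**2 = 1681/576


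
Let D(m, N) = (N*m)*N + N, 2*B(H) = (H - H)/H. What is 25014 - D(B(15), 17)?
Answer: 24997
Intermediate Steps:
B(H) = 0 (B(H) = ((H - H)/H)/2 = (0/H)/2 = (1/2)*0 = 0)
D(m, N) = N + m*N**2 (D(m, N) = m*N**2 + N = N + m*N**2)
25014 - D(B(15), 17) = 25014 - 17*(1 + 17*0) = 25014 - 17*(1 + 0) = 25014 - 17 = 24997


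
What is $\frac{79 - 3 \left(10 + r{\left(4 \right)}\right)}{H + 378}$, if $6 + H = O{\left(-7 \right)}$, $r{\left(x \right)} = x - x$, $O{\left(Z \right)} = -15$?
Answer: $\frac{7}{51} \approx 0.13725$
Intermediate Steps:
$r{\left(x \right)} = 0$
$H = -21$ ($H = -6 - 15 = -21$)
$\frac{79 - 3 \left(10 + r{\left(4 \right)}\right)}{H + 378} = \frac{79 - 3 \left(10 + 0\right)}{-21 + 378} = \frac{79 - 30}{357} = \left(79 - 30\right) \frac{1}{357} = 49 \cdot \frac{1}{357} = \frac{7}{51}$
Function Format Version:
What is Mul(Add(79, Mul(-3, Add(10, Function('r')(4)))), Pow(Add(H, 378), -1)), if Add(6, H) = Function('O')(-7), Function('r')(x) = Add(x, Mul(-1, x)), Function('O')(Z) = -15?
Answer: Rational(7, 51) ≈ 0.13725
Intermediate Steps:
Function('r')(x) = 0
H = -21 (H = Add(-6, -15) = -21)
Mul(Add(79, Mul(-3, Add(10, Function('r')(4)))), Pow(Add(H, 378), -1)) = Mul(Add(79, Mul(-3, Add(10, 0))), Pow(Add(-21, 378), -1)) = Mul(Add(79, Mul(-3, 10)), Pow(357, -1)) = Mul(Add(79, -30), Rational(1, 357)) = Mul(49, Rational(1, 357)) = Rational(7, 51)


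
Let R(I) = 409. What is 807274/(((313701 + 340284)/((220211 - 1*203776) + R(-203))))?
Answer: 13597723256/653985 ≈ 20792.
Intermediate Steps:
807274/(((313701 + 340284)/((220211 - 1*203776) + R(-203)))) = 807274/(((313701 + 340284)/((220211 - 1*203776) + 409))) = 807274/((653985/((220211 - 203776) + 409))) = 807274/((653985/(16435 + 409))) = 807274/((653985/16844)) = 807274/((653985*(1/16844))) = 807274/(653985/16844) = 807274*(16844/653985) = 13597723256/653985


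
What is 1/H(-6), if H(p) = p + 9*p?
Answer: -1/60 ≈ -0.016667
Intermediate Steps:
H(p) = 10*p
1/H(-6) = 1/(10*(-6)) = 1/(-60) = -1/60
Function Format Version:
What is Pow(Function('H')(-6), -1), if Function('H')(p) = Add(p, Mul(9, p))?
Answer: Rational(-1, 60) ≈ -0.016667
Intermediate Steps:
Function('H')(p) = Mul(10, p)
Pow(Function('H')(-6), -1) = Pow(Mul(10, -6), -1) = Pow(-60, -1) = Rational(-1, 60)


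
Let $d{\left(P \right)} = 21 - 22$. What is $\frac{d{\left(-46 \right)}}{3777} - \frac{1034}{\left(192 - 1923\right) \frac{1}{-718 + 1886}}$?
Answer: $\frac{506836277}{726443} \approx 697.7$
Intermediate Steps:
$d{\left(P \right)} = -1$
$\frac{d{\left(-46 \right)}}{3777} - \frac{1034}{\left(192 - 1923\right) \frac{1}{-718 + 1886}} = - \frac{1}{3777} - \frac{1034}{\left(192 - 1923\right) \frac{1}{-718 + 1886}} = \left(-1\right) \frac{1}{3777} - \frac{1034}{\left(-1731\right) \frac{1}{1168}} = - \frac{1}{3777} - \frac{1034}{\left(-1731\right) \frac{1}{1168}} = - \frac{1}{3777} - \frac{1034}{- \frac{1731}{1168}} = - \frac{1}{3777} - - \frac{1207712}{1731} = - \frac{1}{3777} + \frac{1207712}{1731} = \frac{506836277}{726443}$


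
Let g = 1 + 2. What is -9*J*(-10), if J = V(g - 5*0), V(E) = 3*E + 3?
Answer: 1080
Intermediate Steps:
g = 3
V(E) = 3 + 3*E
J = 12 (J = 3 + 3*(3 - 5*0) = 3 + 3*(3 + 0) = 3 + 3*3 = 3 + 9 = 12)
-9*J*(-10) = -9*12*(-10) = -108*(-10) = 1080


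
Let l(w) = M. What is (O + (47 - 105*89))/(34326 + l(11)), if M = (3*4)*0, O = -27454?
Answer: -18376/17163 ≈ -1.0707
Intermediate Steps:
M = 0 (M = 12*0 = 0)
l(w) = 0
(O + (47 - 105*89))/(34326 + l(11)) = (-27454 + (47 - 105*89))/(34326 + 0) = (-27454 + (47 - 9345))/34326 = (-27454 - 9298)*(1/34326) = -36752*1/34326 = -18376/17163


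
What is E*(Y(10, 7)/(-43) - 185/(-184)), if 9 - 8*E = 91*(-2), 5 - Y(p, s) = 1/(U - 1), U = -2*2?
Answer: 6683281/316480 ≈ 21.118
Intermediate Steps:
U = -4
Y(p, s) = 26/5 (Y(p, s) = 5 - 1/(-4 - 1) = 5 - 1/(-5) = 5 - 1*(-⅕) = 5 + ⅕ = 26/5)
E = 191/8 (E = 9/8 - 91*(-2)/8 = 9/8 - ⅛*(-182) = 9/8 + 91/4 = 191/8 ≈ 23.875)
E*(Y(10, 7)/(-43) - 185/(-184)) = 191*((26/5)/(-43) - 185/(-184))/8 = 191*((26/5)*(-1/43) - 185*(-1/184))/8 = 191*(-26/215 + 185/184)/8 = (191/8)*(34991/39560) = 6683281/316480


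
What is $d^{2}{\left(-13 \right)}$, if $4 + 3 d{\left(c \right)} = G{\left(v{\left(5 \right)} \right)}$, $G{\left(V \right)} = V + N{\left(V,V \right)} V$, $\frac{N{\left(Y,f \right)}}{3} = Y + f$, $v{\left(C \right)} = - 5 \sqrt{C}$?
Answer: $61849 - \frac{7460 \sqrt{5}}{9} \approx 59996.0$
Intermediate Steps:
$N{\left(Y,f \right)} = 3 Y + 3 f$ ($N{\left(Y,f \right)} = 3 \left(Y + f\right) = 3 Y + 3 f$)
$G{\left(V \right)} = V + 6 V^{2}$ ($G{\left(V \right)} = V + \left(3 V + 3 V\right) V = V + 6 V V = V + 6 V^{2}$)
$d{\left(c \right)} = - \frac{4}{3} - \frac{5 \sqrt{5} \left(1 - 30 \sqrt{5}\right)}{3}$ ($d{\left(c \right)} = - \frac{4}{3} + \frac{- 5 \sqrt{5} \left(1 + 6 \left(- 5 \sqrt{5}\right)\right)}{3} = - \frac{4}{3} + \frac{- 5 \sqrt{5} \left(1 - 30 \sqrt{5}\right)}{3} = - \frac{4}{3} + \frac{\left(-5\right) \sqrt{5} \left(1 - 30 \sqrt{5}\right)}{3} = - \frac{4}{3} - \frac{5 \sqrt{5} \left(1 - 30 \sqrt{5}\right)}{3}$)
$d^{2}{\left(-13 \right)} = \left(\frac{746}{3} - \frac{5 \sqrt{5}}{3}\right)^{2}$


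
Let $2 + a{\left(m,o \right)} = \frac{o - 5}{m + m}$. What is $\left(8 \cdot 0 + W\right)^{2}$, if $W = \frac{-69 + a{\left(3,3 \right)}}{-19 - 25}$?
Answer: $\frac{11449}{4356} \approx 2.6283$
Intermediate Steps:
$a{\left(m,o \right)} = -2 + \frac{-5 + o}{2 m}$ ($a{\left(m,o \right)} = -2 + \frac{o - 5}{m + m} = -2 + \frac{-5 + o}{2 m}$)
$W = \frac{107}{66}$ ($W = \frac{-69 + \frac{-5 + 3 - 12}{2 \cdot 3}}{-19 - 25} = \frac{-69 + \frac{1}{2} \cdot \frac{1}{3} \left(-5 + 3 - 12\right)}{-44} = \left(-69 + \frac{1}{2} \cdot \frac{1}{3} \left(-14\right)\right) \left(- \frac{1}{44}\right) = \left(-69 - \frac{7}{3}\right) \left(- \frac{1}{44}\right) = \left(- \frac{214}{3}\right) \left(- \frac{1}{44}\right) = \frac{107}{66} \approx 1.6212$)
$\left(8 \cdot 0 + W\right)^{2} = \left(8 \cdot 0 + \frac{107}{66}\right)^{2} = \left(0 + \frac{107}{66}\right)^{2} = \left(\frac{107}{66}\right)^{2} = \frac{11449}{4356}$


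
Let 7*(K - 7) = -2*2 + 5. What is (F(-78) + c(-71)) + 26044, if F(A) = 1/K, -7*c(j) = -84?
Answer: 1302807/50 ≈ 26056.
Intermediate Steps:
c(j) = 12 (c(j) = -1/7*(-84) = 12)
K = 50/7 (K = 7 + (-2*2 + 5)/7 = 7 + (-4 + 5)/7 = 7 + (1/7)*1 = 7 + 1/7 = 50/7 ≈ 7.1429)
F(A) = 7/50 (F(A) = 1/(50/7) = 7/50)
(F(-78) + c(-71)) + 26044 = (7/50 + 12) + 26044 = 607/50 + 26044 = 1302807/50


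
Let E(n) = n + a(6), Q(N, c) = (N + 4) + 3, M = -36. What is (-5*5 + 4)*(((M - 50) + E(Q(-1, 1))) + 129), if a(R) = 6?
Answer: -1155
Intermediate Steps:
Q(N, c) = 7 + N (Q(N, c) = (4 + N) + 3 = 7 + N)
E(n) = 6 + n (E(n) = n + 6 = 6 + n)
(-5*5 + 4)*(((M - 50) + E(Q(-1, 1))) + 129) = (-5*5 + 4)*(((-36 - 50) + (6 + (7 - 1))) + 129) = (-25 + 4)*((-86 + (6 + 6)) + 129) = -21*((-86 + 12) + 129) = -21*(-74 + 129) = -21*55 = -1155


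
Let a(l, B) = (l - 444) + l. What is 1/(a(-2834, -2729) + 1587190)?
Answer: 1/1581078 ≈ 6.3248e-7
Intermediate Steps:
a(l, B) = -444 + 2*l (a(l, B) = (-444 + l) + l = -444 + 2*l)
1/(a(-2834, -2729) + 1587190) = 1/((-444 + 2*(-2834)) + 1587190) = 1/((-444 - 5668) + 1587190) = 1/(-6112 + 1587190) = 1/1581078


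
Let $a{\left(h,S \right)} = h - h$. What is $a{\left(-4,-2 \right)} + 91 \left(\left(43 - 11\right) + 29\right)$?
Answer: $5551$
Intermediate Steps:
$a{\left(h,S \right)} = 0$
$a{\left(-4,-2 \right)} + 91 \left(\left(43 - 11\right) + 29\right) = 0 + 91 \left(\left(43 - 11\right) + 29\right) = 0 + 91 \left(32 + 29\right) = 0 + 91 \cdot 61 = 0 + 5551 = 5551$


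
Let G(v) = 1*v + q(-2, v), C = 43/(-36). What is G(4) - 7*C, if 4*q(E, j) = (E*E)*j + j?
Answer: 625/36 ≈ 17.361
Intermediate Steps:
q(E, j) = j/4 + j*E**2/4 (q(E, j) = ((E*E)*j + j)/4 = (E**2*j + j)/4 = (j*E**2 + j)/4 = (j + j*E**2)/4 = j/4 + j*E**2/4)
C = -43/36 (C = 43*(-1/36) = -43/36 ≈ -1.1944)
G(v) = 9*v/4 (G(v) = 1*v + v*(1 + (-2)**2)/4 = v + v*(1 + 4)/4 = v + (1/4)*v*5 = v + 5*v/4 = 9*v/4)
G(4) - 7*C = (9/4)*4 - 7*(-43/36) = 9 + 301/36 = 625/36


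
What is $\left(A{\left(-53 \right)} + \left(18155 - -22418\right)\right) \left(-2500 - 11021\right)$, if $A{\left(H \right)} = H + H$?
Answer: $-547154307$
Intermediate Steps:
$A{\left(H \right)} = 2 H$
$\left(A{\left(-53 \right)} + \left(18155 - -22418\right)\right) \left(-2500 - 11021\right) = \left(2 \left(-53\right) + \left(18155 - -22418\right)\right) \left(-2500 - 11021\right) = \left(-106 + \left(18155 + 22418\right)\right) \left(-13521\right) = \left(-106 + 40573\right) \left(-13521\right) = 40467 \left(-13521\right) = -547154307$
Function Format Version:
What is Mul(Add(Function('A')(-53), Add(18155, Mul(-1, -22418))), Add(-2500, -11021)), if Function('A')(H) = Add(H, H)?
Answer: -547154307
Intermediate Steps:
Function('A')(H) = Mul(2, H)
Mul(Add(Function('A')(-53), Add(18155, Mul(-1, -22418))), Add(-2500, -11021)) = Mul(Add(Mul(2, -53), Add(18155, Mul(-1, -22418))), Add(-2500, -11021)) = Mul(Add(-106, Add(18155, 22418)), -13521) = Mul(Add(-106, 40573), -13521) = Mul(40467, -13521) = -547154307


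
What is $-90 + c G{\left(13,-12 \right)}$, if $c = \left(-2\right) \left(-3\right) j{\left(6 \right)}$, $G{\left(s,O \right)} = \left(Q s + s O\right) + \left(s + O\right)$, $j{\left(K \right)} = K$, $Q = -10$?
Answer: $-10350$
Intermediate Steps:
$G{\left(s,O \right)} = O - 9 s + O s$ ($G{\left(s,O \right)} = \left(- 10 s + s O\right) + \left(s + O\right) = \left(- 10 s + O s\right) + \left(O + s\right) = O - 9 s + O s$)
$c = 36$ ($c = \left(-2\right) \left(-3\right) 6 = 6 \cdot 6 = 36$)
$-90 + c G{\left(13,-12 \right)} = -90 + 36 \left(-12 - 117 - 156\right) = -90 + 36 \left(-285\right) = -90 - 10260 = -10350$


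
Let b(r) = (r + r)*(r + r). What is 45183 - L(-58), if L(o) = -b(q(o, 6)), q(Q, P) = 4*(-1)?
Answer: 45247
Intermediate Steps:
q(Q, P) = -4
b(r) = 4*r² (b(r) = (2*r)*(2*r) = 4*r²)
L(o) = -64 (L(o) = -4*(-4)² = -4*16 = -1*64 = -64)
45183 - L(-58) = 45183 - 1*(-64) = 45183 + 64 = 45247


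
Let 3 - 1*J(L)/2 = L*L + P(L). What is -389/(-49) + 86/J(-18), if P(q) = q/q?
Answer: 17593/2254 ≈ 7.8052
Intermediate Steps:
P(q) = 1
J(L) = 4 - 2*L² (J(L) = 6 - 2*(L*L + 1) = 6 - 2*(L² + 1) = 6 - 2*(1 + L²) = 6 + (-2 - 2*L²) = 4 - 2*L²)
-389/(-49) + 86/J(-18) = -389/(-49) + 86/(4 - 2*(-18)²) = -389*(-1/49) + 86/(4 - 2*324) = 389/49 + 86/(4 - 648) = 389/49 + 86/(-644) = 389/49 + 86*(-1/644) = 389/49 - 43/322 = 17593/2254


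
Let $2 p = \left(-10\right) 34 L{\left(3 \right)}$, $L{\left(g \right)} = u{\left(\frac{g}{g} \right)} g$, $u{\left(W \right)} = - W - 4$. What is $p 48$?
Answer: $122400$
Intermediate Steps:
$u{\left(W \right)} = -4 - W$
$L{\left(g \right)} = - 5 g$ ($L{\left(g \right)} = \left(-4 - \frac{g}{g}\right) g = \left(-4 - 1\right) g = - 5 g$)
$p = 2550$ ($p = \frac{\left(-10\right) 34 \left(\left(-5\right) 3\right)}{2} = \frac{\left(-340\right) \left(-15\right)}{2} = \frac{1}{2} \cdot 5100 = 2550$)
$p 48 = 2550 \cdot 48 = 122400$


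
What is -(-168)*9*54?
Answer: 81648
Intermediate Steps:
-(-168)*9*54 = -21*(-72)*54 = 1512*54 = 81648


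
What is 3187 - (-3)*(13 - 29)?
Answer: 3139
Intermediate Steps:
3187 - (-3)*(13 - 29) = 3187 - (-3)*(-16) = 3187 - 1*48 = 3187 - 48 = 3139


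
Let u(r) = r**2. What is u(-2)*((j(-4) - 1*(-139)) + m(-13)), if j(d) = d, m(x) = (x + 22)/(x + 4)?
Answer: 536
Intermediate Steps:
m(x) = (22 + x)/(4 + x)
u(-2)*((j(-4) - 1*(-139)) + m(-13)) = (-2)**2*((-4 - 1*(-139)) + (22 - 13)/(4 - 13)) = 4*((-4 + 139) + 9/(-9)) = 4*(135 - 1/9*9) = 4*(135 - 1) = 4*134 = 536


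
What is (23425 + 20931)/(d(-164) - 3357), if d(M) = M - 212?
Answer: -44356/3733 ≈ -11.882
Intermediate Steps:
d(M) = -212 + M
(23425 + 20931)/(d(-164) - 3357) = (23425 + 20931)/((-212 - 164) - 3357) = 44356/(-376 - 3357) = 44356/(-3733) = 44356*(-1/3733) = -44356/3733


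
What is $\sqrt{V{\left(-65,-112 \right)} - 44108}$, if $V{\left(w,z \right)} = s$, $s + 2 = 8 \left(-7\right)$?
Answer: $i \sqrt{44166} \approx 210.16 i$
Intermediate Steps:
$s = -58$ ($s = -2 + 8 \left(-7\right) = -2 - 56 = -58$)
$V{\left(w,z \right)} = -58$
$\sqrt{V{\left(-65,-112 \right)} - 44108} = \sqrt{-58 - 44108} = \sqrt{-44166} = i \sqrt{44166}$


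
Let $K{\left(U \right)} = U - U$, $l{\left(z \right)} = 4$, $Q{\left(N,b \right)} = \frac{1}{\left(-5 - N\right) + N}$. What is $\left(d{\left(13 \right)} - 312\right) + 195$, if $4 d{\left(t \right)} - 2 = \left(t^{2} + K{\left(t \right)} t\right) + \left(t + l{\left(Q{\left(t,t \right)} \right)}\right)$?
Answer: $-70$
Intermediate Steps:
$Q{\left(N,b \right)} = - \frac{1}{5}$ ($Q{\left(N,b \right)} = \frac{1}{-5} = - \frac{1}{5}$)
$K{\left(U \right)} = 0$
$d{\left(t \right)} = \frac{3}{2} + \frac{t}{4} + \frac{t^{2}}{4}$ ($d{\left(t \right)} = \frac{1}{2} + \frac{\left(t^{2} + 0 t\right) + \left(t + 4\right)}{4} = \frac{1}{2} + \frac{\left(t^{2} + 0\right) + \left(4 + t\right)}{4} = \frac{1}{2} + \frac{t^{2} + \left(4 + t\right)}{4} = \frac{1}{2} + \frac{4 + t + t^{2}}{4} = \frac{1}{2} + \left(1 + \frac{t}{4} + \frac{t^{2}}{4}\right) = \frac{3}{2} + \frac{t}{4} + \frac{t^{2}}{4}$)
$\left(d{\left(13 \right)} - 312\right) + 195 = \left(\left(\frac{3}{2} + \frac{1}{4} \cdot 13 + \frac{13^{2}}{4}\right) - 312\right) + 195 = \left(\left(\frac{3}{2} + \frac{13}{4} + \frac{1}{4} \cdot 169\right) - 312\right) + 195 = \left(\left(\frac{3}{2} + \frac{13}{4} + \frac{169}{4}\right) - 312\right) + 195 = \left(47 - 312\right) + 195 = -265 + 195 = -70$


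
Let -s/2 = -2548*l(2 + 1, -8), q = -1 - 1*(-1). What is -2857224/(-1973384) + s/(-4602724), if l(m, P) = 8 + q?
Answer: 58350725711/40548847759 ≈ 1.4390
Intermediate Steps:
q = 0 (q = -1 + 1 = 0)
l(m, P) = 8 (l(m, P) = 8 + 0 = 8)
s = 40768 (s = -(-5096)*8 = -2*(-20384) = 40768)
-2857224/(-1973384) + s/(-4602724) = -2857224/(-1973384) + 40768/(-4602724) = -2857224*(-1/1973384) + 40768*(-1/4602724) = 357153/246673 - 1456/164383 = 58350725711/40548847759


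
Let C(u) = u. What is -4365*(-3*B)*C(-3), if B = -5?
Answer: 196425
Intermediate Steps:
-4365*(-3*B)*C(-3) = -4365*(-3*(-5))*(-3) = -65475*(-3) = -4365*(-45) = 196425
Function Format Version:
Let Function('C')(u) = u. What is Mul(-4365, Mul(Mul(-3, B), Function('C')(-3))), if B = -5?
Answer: 196425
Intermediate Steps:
Mul(-4365, Mul(Mul(-3, B), Function('C')(-3))) = Mul(-4365, Mul(Mul(-3, -5), -3)) = Mul(-4365, Mul(15, -3)) = Mul(-4365, -45) = 196425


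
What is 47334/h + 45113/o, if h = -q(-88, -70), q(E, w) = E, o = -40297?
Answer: 951724127/1773068 ≈ 536.77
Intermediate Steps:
h = 88 (h = -1*(-88) = 88)
47334/h + 45113/o = 47334/88 + 45113/(-40297) = 47334*(1/88) + 45113*(-1/40297) = 23667/44 - 45113/40297 = 951724127/1773068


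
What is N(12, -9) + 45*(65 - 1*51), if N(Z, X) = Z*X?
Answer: 522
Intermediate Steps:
N(Z, X) = X*Z
N(12, -9) + 45*(65 - 1*51) = -9*12 + 45*(65 - 1*51) = -108 + 45*(65 - 51) = -108 + 45*14 = -108 + 630 = 522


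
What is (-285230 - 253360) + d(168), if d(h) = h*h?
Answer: -510366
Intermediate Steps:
d(h) = h**2
(-285230 - 253360) + d(168) = (-285230 - 253360) + 168**2 = -538590 + 28224 = -510366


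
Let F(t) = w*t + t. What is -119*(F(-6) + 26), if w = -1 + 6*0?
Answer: -3094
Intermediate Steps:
w = -1 (w = -1 + 0 = -1)
F(t) = 0 (F(t) = -t + t = 0)
-119*(F(-6) + 26) = -119*(0 + 26) = -119*26 = -3094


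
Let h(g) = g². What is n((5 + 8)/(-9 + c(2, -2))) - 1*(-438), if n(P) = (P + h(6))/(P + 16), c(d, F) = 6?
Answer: 3085/7 ≈ 440.71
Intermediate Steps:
n(P) = (36 + P)/(16 + P) (n(P) = (P + 6²)/(P + 16) = (P + 36)/(16 + P) = (36 + P)/(16 + P))
n((5 + 8)/(-9 + c(2, -2))) - 1*(-438) = (36 + (5 + 8)/(-9 + 6))/(16 + (5 + 8)/(-9 + 6)) - 1*(-438) = (36 + 13/(-3))/(16 + 13/(-3)) + 438 = (36 + 13*(-⅓))/(16 + 13*(-⅓)) + 438 = (36 - 13/3)/(16 - 13/3) + 438 = (95/3)/(35/3) + 438 = (3/35)*(95/3) + 438 = 19/7 + 438 = 3085/7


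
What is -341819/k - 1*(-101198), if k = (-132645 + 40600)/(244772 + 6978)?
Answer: 19073540632/18409 ≈ 1.0361e+6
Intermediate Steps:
k = -18409/50350 (k = -92045/251750 = -92045*1/251750 = -18409/50350 ≈ -0.36562)
-341819/k - 1*(-101198) = -341819/(-18409/50350) - 1*(-101198) = -341819*(-50350/18409) + 101198 = 17210586650/18409 + 101198 = 19073540632/18409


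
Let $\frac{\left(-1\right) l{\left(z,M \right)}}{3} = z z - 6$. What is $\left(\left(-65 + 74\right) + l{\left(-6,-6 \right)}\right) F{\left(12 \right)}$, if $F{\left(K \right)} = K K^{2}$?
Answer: $-139968$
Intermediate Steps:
$l{\left(z,M \right)} = 18 - 3 z^{2}$ ($l{\left(z,M \right)} = - 3 \left(z z - 6\right) = - 3 \left(z^{2} - 6\right) = - 3 \left(-6 + z^{2}\right) = 18 - 3 z^{2}$)
$F{\left(K \right)} = K^{3}$
$\left(\left(-65 + 74\right) + l{\left(-6,-6 \right)}\right) F{\left(12 \right)} = \left(\left(-65 + 74\right) + \left(18 - 3 \left(-6\right)^{2}\right)\right) 12^{3} = \left(9 + \left(18 - 108\right)\right) 1728 = \left(9 - 90\right) 1728 = \left(-81\right) 1728 = -139968$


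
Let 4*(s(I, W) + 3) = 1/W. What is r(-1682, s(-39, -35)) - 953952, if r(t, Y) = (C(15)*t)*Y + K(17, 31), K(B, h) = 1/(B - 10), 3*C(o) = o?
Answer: -13001265/14 ≈ -9.2866e+5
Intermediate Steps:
C(o) = o/3
s(I, W) = -3 + 1/(4*W)
K(B, h) = 1/(-10 + B)
r(t, Y) = ⅐ + 5*Y*t (r(t, Y) = (((⅓)*15)*t)*Y + 1/(-10 + 17) = (5*t)*Y + 1/7 = 5*Y*t + ⅐ = ⅐ + 5*Y*t)
r(-1682, s(-39, -35)) - 953952 = (⅐ + 5*(-3 + (¼)/(-35))*(-1682)) - 953952 = (⅐ + 5*(-3 + (¼)*(-1/35))*(-1682)) - 953952 = (⅐ + 5*(-3 - 1/140)*(-1682)) - 953952 = (⅐ + 5*(-421/140)*(-1682)) - 953952 = (⅐ + 354061/14) - 953952 = 354063/14 - 953952 = -13001265/14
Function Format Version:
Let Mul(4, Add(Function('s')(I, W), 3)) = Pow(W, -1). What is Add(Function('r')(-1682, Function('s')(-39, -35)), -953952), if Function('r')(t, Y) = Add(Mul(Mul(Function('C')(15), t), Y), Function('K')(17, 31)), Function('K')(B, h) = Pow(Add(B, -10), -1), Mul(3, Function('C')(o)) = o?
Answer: Rational(-13001265, 14) ≈ -9.2866e+5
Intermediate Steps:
Function('C')(o) = Mul(Rational(1, 3), o)
Function('s')(I, W) = Add(-3, Mul(Rational(1, 4), Pow(W, -1)))
Function('K')(B, h) = Pow(Add(-10, B), -1)
Function('r')(t, Y) = Add(Rational(1, 7), Mul(5, Y, t)) (Function('r')(t, Y) = Add(Mul(Mul(Mul(Rational(1, 3), 15), t), Y), Pow(Add(-10, 17), -1)) = Add(Mul(Mul(5, t), Y), Pow(7, -1)) = Add(Mul(5, Y, t), Rational(1, 7)) = Add(Rational(1, 7), Mul(5, Y, t)))
Add(Function('r')(-1682, Function('s')(-39, -35)), -953952) = Add(Add(Rational(1, 7), Mul(5, Add(-3, Mul(Rational(1, 4), Pow(-35, -1))), -1682)), -953952) = Add(Add(Rational(1, 7), Mul(5, Add(-3, Mul(Rational(1, 4), Rational(-1, 35))), -1682)), -953952) = Add(Add(Rational(1, 7), Mul(5, Add(-3, Rational(-1, 140)), -1682)), -953952) = Add(Add(Rational(1, 7), Mul(5, Rational(-421, 140), -1682)), -953952) = Add(Add(Rational(1, 7), Rational(354061, 14)), -953952) = Add(Rational(354063, 14), -953952) = Rational(-13001265, 14)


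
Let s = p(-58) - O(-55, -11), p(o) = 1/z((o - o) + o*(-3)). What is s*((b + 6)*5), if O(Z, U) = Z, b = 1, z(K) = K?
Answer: 334985/174 ≈ 1925.2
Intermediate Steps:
p(o) = -1/(3*o) (p(o) = 1/((o - o) + o*(-3)) = 1/(0 - 3*o) = 1/(-3*o) = -1/(3*o))
s = 9571/174 (s = -⅓/(-58) - 1*(-55) = -⅓*(-1/58) + 55 = 1/174 + 55 = 9571/174 ≈ 55.006)
s*((b + 6)*5) = 9571*((1 + 6)*5)/174 = 9571*(7*5)/174 = (9571/174)*35 = 334985/174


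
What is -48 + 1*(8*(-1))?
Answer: -56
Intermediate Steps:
-48 + 1*(8*(-1)) = -48 + 1*(-8) = -48 - 8 = -56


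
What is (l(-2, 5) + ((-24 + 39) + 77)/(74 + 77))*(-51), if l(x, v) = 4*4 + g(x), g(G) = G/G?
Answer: -135609/151 ≈ -898.07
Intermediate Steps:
g(G) = 1
l(x, v) = 17 (l(x, v) = 4*4 + 1 = 16 + 1 = 17)
(l(-2, 5) + ((-24 + 39) + 77)/(74 + 77))*(-51) = (17 + ((-24 + 39) + 77)/(74 + 77))*(-51) = (17 + (15 + 77)/151)*(-51) = (17 + 92*(1/151))*(-51) = (17 + 92/151)*(-51) = (2659/151)*(-51) = -135609/151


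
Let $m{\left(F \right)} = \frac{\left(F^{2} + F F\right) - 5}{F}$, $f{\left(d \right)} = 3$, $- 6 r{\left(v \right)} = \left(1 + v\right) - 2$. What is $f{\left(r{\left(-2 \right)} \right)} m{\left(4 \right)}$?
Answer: $\frac{81}{4} \approx 20.25$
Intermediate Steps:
$r{\left(v \right)} = \frac{1}{6} - \frac{v}{6}$ ($r{\left(v \right)} = - \frac{\left(1 + v\right) - 2}{6} = - \frac{-1 + v}{6} = \frac{1}{6} - \frac{v}{6}$)
$m{\left(F \right)} = \frac{-5 + 2 F^{2}}{F}$ ($m{\left(F \right)} = \frac{\left(F^{2} + F^{2}\right) - 5}{F} = \frac{2 F^{2} - 5}{F} = \frac{-5 + 2 F^{2}}{F}$)
$f{\left(r{\left(-2 \right)} \right)} m{\left(4 \right)} = 3 \left(- \frac{5}{4} + 2 \cdot 4\right) = 3 \left(\left(-5\right) \frac{1}{4} + 8\right) = 3 \left(- \frac{5}{4} + 8\right) = 3 \cdot \frac{27}{4} = \frac{81}{4}$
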